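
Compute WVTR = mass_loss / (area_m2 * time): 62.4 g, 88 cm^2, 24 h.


Formula: WVTR = mass_loss / (area * time)
Step 1: Convert area: 88 cm^2 = 0.0088 m^2
Step 2: WVTR = 62.4 g / (0.0088 m^2 * 24 h)
Step 3: WVTR = 62.4 / 0.2112 = 295.5 g/m^2/h

295.5 g/m^2/h


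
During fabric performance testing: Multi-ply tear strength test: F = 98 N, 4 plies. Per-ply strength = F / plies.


Formula: Per-ply strength = Total force / Number of plies
Per-ply = 98 N / 4
Per-ply = 24.5 N

24.5 N


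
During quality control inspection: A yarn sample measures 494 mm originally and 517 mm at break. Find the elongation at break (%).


Formula: Elongation (%) = ((L_break - L0) / L0) * 100
Step 1: Extension = 517 - 494 = 23 mm
Step 2: Elongation = (23 / 494) * 100
Step 3: Elongation = 0.046559 * 100 = 4.6559% ≈ 4.7%

4.7%


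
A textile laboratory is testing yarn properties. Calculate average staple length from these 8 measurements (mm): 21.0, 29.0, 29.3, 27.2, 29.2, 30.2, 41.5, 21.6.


Formula: Mean = sum of lengths / count
Sum = 21.0 + 29.0 + 29.3 + 27.2 + 29.2 + 30.2 + 41.5 + 21.6
Sum = 229.0 mm
Mean = 229.0 / 8 = 28.63 mm

28.63 mm


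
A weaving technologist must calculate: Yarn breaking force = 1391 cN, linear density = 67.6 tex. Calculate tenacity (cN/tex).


Formula: Tenacity = Breaking force / Linear density
Tenacity = 1391 cN / 67.6 tex
Tenacity = 20.58 cN/tex

20.58 cN/tex


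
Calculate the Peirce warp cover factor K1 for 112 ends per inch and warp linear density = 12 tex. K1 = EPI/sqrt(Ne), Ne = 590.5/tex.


Formula: K1 = EPI / sqrt(Ne), with Ne = 590.5 / tex_warp
Step 1: Ne = 590.5 / 12 = 49.208
Step 2: sqrt(Ne) = sqrt(49.208) = 7.0148
Step 3: K1 = 112 / 7.0148 = 16.0

16.0


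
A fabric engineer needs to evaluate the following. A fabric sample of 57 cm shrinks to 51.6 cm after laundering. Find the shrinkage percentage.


Formula: Shrinkage% = ((L_before - L_after) / L_before) * 100
Step 1: Shrinkage = 57 - 51.6 = 5.4 cm
Step 2: Shrinkage% = (5.4 / 57) * 100
Step 3: Shrinkage% = 0.094737 * 100 = 9.4737% ≈ 9.5%

9.5%


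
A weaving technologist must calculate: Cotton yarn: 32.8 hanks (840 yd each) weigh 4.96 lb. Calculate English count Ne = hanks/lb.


Formula: Ne = hanks / mass_lb
Substituting: Ne = 32.8 / 4.96
Ne = 6.6

6.6 Ne


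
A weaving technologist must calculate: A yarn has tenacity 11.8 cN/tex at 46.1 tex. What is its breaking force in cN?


Formula: Breaking force = Tenacity * Linear density
F = 11.8 cN/tex * 46.1 tex
F = 543.98 cN

543.98 cN


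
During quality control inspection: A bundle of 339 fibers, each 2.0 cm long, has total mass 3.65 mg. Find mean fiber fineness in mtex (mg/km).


Formula: fineness (mtex) = mass (mg) / total length (km) = (mass_mg / total_length_m) * 1000
Step 1: Convert fiber length: 2.0 cm = 0.02 m
Step 2: Total fiber length = 339 * 0.02 = 6.78 m
Step 3: Linear density = 3.65 mg / 6.78 m = 0.5383 mg/m
Step 4: fineness = 0.5383 * 1000 = 538.3 mtex

538.3 mtex


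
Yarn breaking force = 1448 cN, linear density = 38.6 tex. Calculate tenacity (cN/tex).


Formula: Tenacity = Breaking force / Linear density
Tenacity = 1448 cN / 38.6 tex
Tenacity = 37.51 cN/tex

37.51 cN/tex


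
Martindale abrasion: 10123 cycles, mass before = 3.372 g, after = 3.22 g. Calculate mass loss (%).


Formula: Mass loss% = ((m_before - m_after) / m_before) * 100
Step 1: Mass loss = 3.372 - 3.22 = 0.152 g
Step 2: Ratio = 0.152 / 3.372 = 0.0450771
Step 3: Mass loss% = 0.0450771 * 100 = 4.50771% ≈ 4.51%

4.51%


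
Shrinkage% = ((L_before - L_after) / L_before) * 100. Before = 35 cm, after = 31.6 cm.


Formula: Shrinkage% = ((L_before - L_after) / L_before) * 100
Step 1: Shrinkage = 35 - 31.6 = 3.4 cm
Step 2: Shrinkage% = (3.4 / 35) * 100
Step 3: Shrinkage% = 0.097143 * 100 = 9.7143% ≈ 9.7%

9.7%


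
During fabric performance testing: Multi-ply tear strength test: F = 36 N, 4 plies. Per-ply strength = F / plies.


Formula: Per-ply strength = Total force / Number of plies
Per-ply = 36 N / 4
Per-ply = 9 N

9 N


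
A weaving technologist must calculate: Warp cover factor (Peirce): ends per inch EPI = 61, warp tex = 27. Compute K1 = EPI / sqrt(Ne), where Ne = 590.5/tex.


Formula: K1 = EPI / sqrt(Ne), with Ne = 590.5 / tex_warp
Step 1: Ne = 590.5 / 27 = 21.87
Step 2: sqrt(Ne) = sqrt(21.87) = 4.6765
Step 3: K1 = 61 / 4.6765 = 13.0

13.0


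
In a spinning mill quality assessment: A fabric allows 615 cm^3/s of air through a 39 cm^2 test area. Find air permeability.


Formula: Air Permeability = Airflow / Test Area
AP = 615 cm^3/s / 39 cm^2
AP = 15.8 cm^3/s/cm^2

15.8 cm^3/s/cm^2


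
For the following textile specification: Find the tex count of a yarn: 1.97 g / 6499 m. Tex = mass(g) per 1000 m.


Formula: Tex = (mass_g / length_m) * 1000
Substituting: Tex = (1.97 / 6499) * 1000
Intermediate: 1.97 / 6499 = 0.00030312 g/m
Tex = 0.00030312 * 1000 = 0.30 tex

0.30 tex


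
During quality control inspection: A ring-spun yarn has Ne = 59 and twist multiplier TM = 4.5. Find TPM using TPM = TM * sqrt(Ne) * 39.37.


Formula: TPM = TM * sqrt(Ne) * 39.37
Step 1: sqrt(Ne) = sqrt(59) = 7.6811
Step 2: TM * sqrt(Ne) = 4.5 * 7.6811 = 34.565
Step 3: TPM = 34.565 * 39.37 = 1361 twists/m

1361 twists/m


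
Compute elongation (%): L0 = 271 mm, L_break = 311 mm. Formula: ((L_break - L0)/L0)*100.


Formula: Elongation (%) = ((L_break - L0) / L0) * 100
Step 1: Extension = 311 - 271 = 40 mm
Step 2: Elongation = (40 / 271) * 100
Step 3: Elongation = 0.147601 * 100 = 14.7601% ≈ 14.8%

14.8%


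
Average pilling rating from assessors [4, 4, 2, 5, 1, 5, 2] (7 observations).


Formula: Mean = sum / count
Sum = 4 + 4 + 2 + 5 + 1 + 5 + 2 = 23
Mean = 23 / 7 = 3.3

3.3


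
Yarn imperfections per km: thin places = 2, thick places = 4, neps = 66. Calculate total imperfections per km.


Formula: Total = thin places + thick places + neps
Total = 2 + 4 + 66
Total = 72 imperfections/km

72 imperfections/km


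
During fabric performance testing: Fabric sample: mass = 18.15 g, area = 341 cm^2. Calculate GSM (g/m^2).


Formula: GSM = mass_g / area_m2
Step 1: Convert area: 341 cm^2 = 341 / 10000 = 0.0341 m^2
Step 2: GSM = 18.15 g / 0.0341 m^2 = 532.3 g/m^2

532.3 g/m^2


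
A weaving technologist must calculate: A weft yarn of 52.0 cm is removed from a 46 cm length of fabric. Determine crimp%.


Formula: Crimp% = ((L_yarn - L_fabric) / L_fabric) * 100
Step 1: Extension = 52.0 - 46 = 6.0 cm
Step 2: Crimp% = (6.0 / 46) * 100
Step 3: Crimp% = 0.130435 * 100 = 13.0435% ≈ 13.0%

13.0%


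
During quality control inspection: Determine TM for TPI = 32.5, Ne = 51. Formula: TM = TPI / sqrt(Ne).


Formula: TM = TPI / sqrt(Ne)
Step 1: sqrt(Ne) = sqrt(51) = 7.1414
Step 2: TM = 32.5 / 7.1414 = 4.55

4.55 TM


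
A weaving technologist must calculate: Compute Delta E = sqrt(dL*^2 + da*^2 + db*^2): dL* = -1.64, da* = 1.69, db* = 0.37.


Formula: Delta E = sqrt(dL*^2 + da*^2 + db*^2)
Step 1: dL*^2 = (-1.64)^2 = 2.6896
Step 2: da*^2 = 1.69^2 = 2.8561
Step 3: db*^2 = 0.37^2 = 0.1369
Step 4: Sum = 2.6896 + 2.8561 + 0.1369 = 5.6826
Step 5: Delta E = sqrt(5.6826) = 2.38

2.38 Delta E


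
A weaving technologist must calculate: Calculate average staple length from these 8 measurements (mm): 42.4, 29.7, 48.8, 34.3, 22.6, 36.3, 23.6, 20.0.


Formula: Mean = sum of lengths / count
Sum = 42.4 + 29.7 + 48.8 + 34.3 + 22.6 + 36.3 + 23.6 + 20.0
Sum = 257.7 mm
Mean = 257.7 / 8 = 32.21 mm

32.21 mm


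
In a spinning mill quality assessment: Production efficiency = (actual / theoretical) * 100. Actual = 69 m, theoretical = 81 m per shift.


Formula: Efficiency% = (Actual output / Theoretical output) * 100
Efficiency% = (69 / 81) * 100
Efficiency% = 0.851852 * 100 = 85.1852% ≈ 85.2%

85.2%


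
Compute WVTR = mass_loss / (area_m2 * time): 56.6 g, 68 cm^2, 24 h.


Formula: WVTR = mass_loss / (area * time)
Step 1: Convert area: 68 cm^2 = 0.0068 m^2
Step 2: WVTR = 56.6 g / (0.0068 m^2 * 24 h)
Step 3: WVTR = 56.6 / 0.1632 = 346.8 g/m^2/h

346.8 g/m^2/h


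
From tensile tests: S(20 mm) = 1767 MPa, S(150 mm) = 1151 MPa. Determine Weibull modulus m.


Formula: m = ln(L1/L2) / ln(S2/S1)
Step 1: ln(L1/L2) = ln(20/150) = -2.01490
Step 2: S2/S1 = 1151/1767 = 0.65139
Step 3: ln(S2/S1) = ln(0.65139) = -0.42865
Step 4: m = -2.01490 / -0.42865 = 4.70

4.70 (Weibull m)


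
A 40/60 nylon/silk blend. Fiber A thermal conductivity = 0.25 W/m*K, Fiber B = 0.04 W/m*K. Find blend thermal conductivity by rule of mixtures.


Formula: Blend property = (fraction_A * property_A) + (fraction_B * property_B)
Step 1: Contribution A = 40/100 * 0.25 W/m*K = 0.1 W/m*K
Step 2: Contribution B = 60/100 * 0.04 W/m*K = 0.024 W/m*K
Step 3: Blend thermal conductivity = 0.1 + 0.024 = 0.124 W/m*K

0.124 W/m*K


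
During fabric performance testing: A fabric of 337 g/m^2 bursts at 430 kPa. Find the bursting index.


Formula: Bursting Index = Bursting Strength / Fabric GSM
BI = 430 kPa / 337 g/m^2
BI = 1.276 kPa/(g/m^2)

1.276 kPa/(g/m^2)


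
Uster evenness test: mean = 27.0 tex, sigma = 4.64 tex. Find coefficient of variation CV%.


Formula: CV% = (standard deviation / mean) * 100
Step 1: Ratio = 4.64 / 27.0 = 0.171852
Step 2: CV% = 0.171852 * 100 = 17.1852% ≈ 17.2%

17.2%


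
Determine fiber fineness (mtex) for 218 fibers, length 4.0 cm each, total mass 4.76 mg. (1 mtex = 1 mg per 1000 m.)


Formula: fineness (mtex) = mass (mg) / total length (km) = (mass_mg / total_length_m) * 1000
Step 1: Convert fiber length: 4.0 cm = 0.04 m
Step 2: Total fiber length = 218 * 0.04 = 8.72 m
Step 3: Linear density = 4.76 mg / 8.72 m = 0.5459 mg/m
Step 4: fineness = 0.5459 * 1000 = 545.9 mtex

545.9 mtex


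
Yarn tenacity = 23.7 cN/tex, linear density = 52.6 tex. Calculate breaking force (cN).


Formula: Breaking force = Tenacity * Linear density
F = 23.7 cN/tex * 52.6 tex
F = 1246.62 cN

1246.62 cN


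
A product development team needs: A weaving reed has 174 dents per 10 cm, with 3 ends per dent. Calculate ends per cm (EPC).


Formula: EPC = (dents per 10 cm * ends per dent) / 10
Step 1: Total ends per 10 cm = 174 * 3 = 522
Step 2: EPC = 522 / 10 = 52.2 ends/cm

52.2 ends/cm


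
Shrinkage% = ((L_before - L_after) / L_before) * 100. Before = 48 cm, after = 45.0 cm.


Formula: Shrinkage% = ((L_before - L_after) / L_before) * 100
Step 1: Shrinkage = 48 - 45.0 = 3.0 cm
Step 2: Shrinkage% = (3.0 / 48) * 100
Step 3: Shrinkage% = 0.0625 * 100 = 6.25% ≈ 6.3%

6.3%


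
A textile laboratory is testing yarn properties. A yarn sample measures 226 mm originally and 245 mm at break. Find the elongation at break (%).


Formula: Elongation (%) = ((L_break - L0) / L0) * 100
Step 1: Extension = 245 - 226 = 19 mm
Step 2: Elongation = (19 / 226) * 100
Step 3: Elongation = 0.084071 * 100 = 8.4071% ≈ 8.4%

8.4%


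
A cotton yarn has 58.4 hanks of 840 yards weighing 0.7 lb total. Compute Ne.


Formula: Ne = hanks / mass_lb
Substituting: Ne = 58.4 / 0.7
Ne = 83.4

83.4 Ne


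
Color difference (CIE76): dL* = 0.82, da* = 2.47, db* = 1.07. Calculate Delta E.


Formula: Delta E = sqrt(dL*^2 + da*^2 + db*^2)
Step 1: dL*^2 = 0.82^2 = 0.6724
Step 2: da*^2 = 2.47^2 = 6.1009
Step 3: db*^2 = 1.07^2 = 1.1449
Step 4: Sum = 0.6724 + 6.1009 + 1.1449 = 7.9182
Step 5: Delta E = sqrt(7.9182) = 2.81

2.81 Delta E


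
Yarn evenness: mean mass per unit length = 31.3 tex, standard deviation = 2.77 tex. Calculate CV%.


Formula: CV% = (standard deviation / mean) * 100
Step 1: Ratio = 2.77 / 31.3 = 0.088498
Step 2: CV% = 0.088498 * 100 = 8.8498% ≈ 8.8%

8.8%


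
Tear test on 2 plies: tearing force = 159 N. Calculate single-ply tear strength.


Formula: Per-ply strength = Total force / Number of plies
Per-ply = 159 N / 2
Per-ply = 79.5 N

79.5 N


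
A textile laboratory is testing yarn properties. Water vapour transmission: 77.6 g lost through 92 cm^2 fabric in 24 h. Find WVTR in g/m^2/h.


Formula: WVTR = mass_loss / (area * time)
Step 1: Convert area: 92 cm^2 = 0.0092 m^2
Step 2: WVTR = 77.6 g / (0.0092 m^2 * 24 h)
Step 3: WVTR = 77.6 / 0.2208 = 351.4 g/m^2/h

351.4 g/m^2/h


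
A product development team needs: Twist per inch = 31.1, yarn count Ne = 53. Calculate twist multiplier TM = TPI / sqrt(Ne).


Formula: TM = TPI / sqrt(Ne)
Step 1: sqrt(Ne) = sqrt(53) = 7.2801
Step 2: TM = 31.1 / 7.2801 = 4.27

4.27 TM


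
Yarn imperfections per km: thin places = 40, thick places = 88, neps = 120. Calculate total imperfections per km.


Formula: Total = thin places + thick places + neps
Total = 40 + 88 + 120
Total = 248 imperfections/km

248 imperfections/km


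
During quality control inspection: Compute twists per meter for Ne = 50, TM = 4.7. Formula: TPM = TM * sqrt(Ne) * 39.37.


Formula: TPM = TM * sqrt(Ne) * 39.37
Step 1: sqrt(Ne) = sqrt(50) = 7.0711
Step 2: TM * sqrt(Ne) = 4.7 * 7.0711 = 33.2342
Step 3: TPM = 33.2342 * 39.37 = 1308 twists/m

1308 twists/m


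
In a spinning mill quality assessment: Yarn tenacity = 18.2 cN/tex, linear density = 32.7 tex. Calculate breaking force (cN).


Formula: Breaking force = Tenacity * Linear density
F = 18.2 cN/tex * 32.7 tex
F = 595.14 cN

595.14 cN


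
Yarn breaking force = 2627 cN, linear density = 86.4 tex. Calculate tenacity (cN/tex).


Formula: Tenacity = Breaking force / Linear density
Tenacity = 2627 cN / 86.4 tex
Tenacity = 30.41 cN/tex

30.41 cN/tex


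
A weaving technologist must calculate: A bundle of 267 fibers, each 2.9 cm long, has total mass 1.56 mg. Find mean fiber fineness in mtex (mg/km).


Formula: fineness (mtex) = mass (mg) / total length (km) = (mass_mg / total_length_m) * 1000
Step 1: Convert fiber length: 2.9 cm = 0.029 m
Step 2: Total fiber length = 267 * 0.029 = 7.743 m
Step 3: Linear density = 1.56 mg / 7.743 m = 0.2015 mg/m
Step 4: fineness = 0.2015 * 1000 = 201.5 mtex

201.5 mtex


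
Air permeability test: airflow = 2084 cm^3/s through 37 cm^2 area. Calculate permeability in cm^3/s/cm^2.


Formula: Air Permeability = Airflow / Test Area
AP = 2084 cm^3/s / 37 cm^2
AP = 56.3 cm^3/s/cm^2

56.3 cm^3/s/cm^2


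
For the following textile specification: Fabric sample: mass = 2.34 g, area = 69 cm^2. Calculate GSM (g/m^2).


Formula: GSM = mass_g / area_m2
Step 1: Convert area: 69 cm^2 = 69 / 10000 = 0.0069 m^2
Step 2: GSM = 2.34 g / 0.0069 m^2 = 339.1 g/m^2

339.1 g/m^2


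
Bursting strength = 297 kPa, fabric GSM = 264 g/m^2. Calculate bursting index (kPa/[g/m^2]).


Formula: Bursting Index = Bursting Strength / Fabric GSM
BI = 297 kPa / 264 g/m^2
BI = 1.125 kPa/(g/m^2)

1.125 kPa/(g/m^2)


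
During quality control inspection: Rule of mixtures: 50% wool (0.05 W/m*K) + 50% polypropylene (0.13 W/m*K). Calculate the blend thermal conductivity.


Formula: Blend property = (fraction_A * property_A) + (fraction_B * property_B)
Step 1: Contribution A = 50/100 * 0.05 W/m*K = 0.025 W/m*K
Step 2: Contribution B = 50/100 * 0.13 W/m*K = 0.065 W/m*K
Step 3: Blend thermal conductivity = 0.025 + 0.065 = 0.09 W/m*K

0.09 W/m*K


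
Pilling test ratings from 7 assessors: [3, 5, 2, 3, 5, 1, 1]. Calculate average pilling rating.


Formula: Mean = sum / count
Sum = 3 + 5 + 2 + 3 + 5 + 1 + 1 = 20
Mean = 20 / 7 = 2.9

2.9


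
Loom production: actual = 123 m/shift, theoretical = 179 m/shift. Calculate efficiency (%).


Formula: Efficiency% = (Actual output / Theoretical output) * 100
Efficiency% = (123 / 179) * 100
Efficiency% = 0.687151 * 100 = 68.7151% ≈ 68.7%

68.7%


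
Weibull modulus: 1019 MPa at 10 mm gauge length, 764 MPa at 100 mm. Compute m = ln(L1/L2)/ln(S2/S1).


Formula: m = ln(L1/L2) / ln(S2/S1)
Step 1: ln(L1/L2) = ln(10/100) = -2.30259
Step 2: S2/S1 = 764/1019 = 0.74975
Step 3: ln(S2/S1) = ln(0.74975) = -0.28802
Step 4: m = -2.30259 / -0.28802 = 7.99

7.99 (Weibull m)


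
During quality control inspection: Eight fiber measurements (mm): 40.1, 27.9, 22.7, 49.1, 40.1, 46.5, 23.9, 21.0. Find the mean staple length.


Formula: Mean = sum of lengths / count
Sum = 40.1 + 27.9 + 22.7 + 49.1 + 40.1 + 46.5 + 23.9 + 21.0
Sum = 271.3 mm
Mean = 271.3 / 8 = 33.91 mm

33.91 mm


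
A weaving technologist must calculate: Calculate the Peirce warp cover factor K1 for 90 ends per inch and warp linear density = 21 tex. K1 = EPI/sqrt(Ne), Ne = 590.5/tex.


Formula: K1 = EPI / sqrt(Ne), with Ne = 590.5 / tex_warp
Step 1: Ne = 590.5 / 21 = 28.119
Step 2: sqrt(Ne) = sqrt(28.119) = 5.3027
Step 3: K1 = 90 / 5.3027 = 17.0

17.0


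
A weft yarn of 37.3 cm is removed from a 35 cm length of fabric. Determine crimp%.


Formula: Crimp% = ((L_yarn - L_fabric) / L_fabric) * 100
Step 1: Extension = 37.3 - 35 = 2.3 cm
Step 2: Crimp% = (2.3 / 35) * 100
Step 3: Crimp% = 0.065714 * 100 = 6.5714% ≈ 6.6%

6.6%


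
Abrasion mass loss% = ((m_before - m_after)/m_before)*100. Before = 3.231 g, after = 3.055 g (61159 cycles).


Formula: Mass loss% = ((m_before - m_after) / m_before) * 100
Step 1: Mass loss = 3.231 - 3.055 = 0.176 g
Step 2: Ratio = 0.176 / 3.231 = 0.0544723
Step 3: Mass loss% = 0.0544723 * 100 = 5.44723% ≈ 5.45%

5.45%


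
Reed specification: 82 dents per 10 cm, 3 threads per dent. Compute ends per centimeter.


Formula: EPC = (dents per 10 cm * ends per dent) / 10
Step 1: Total ends per 10 cm = 82 * 3 = 246
Step 2: EPC = 246 / 10 = 24.6 ends/cm

24.6 ends/cm


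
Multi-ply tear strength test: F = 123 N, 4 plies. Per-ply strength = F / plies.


Formula: Per-ply strength = Total force / Number of plies
Per-ply = 123 N / 4
Per-ply = 30.75 N

30.75 N


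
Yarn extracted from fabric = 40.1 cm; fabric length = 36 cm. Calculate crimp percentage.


Formula: Crimp% = ((L_yarn - L_fabric) / L_fabric) * 100
Step 1: Extension = 40.1 - 36 = 4.1 cm
Step 2: Crimp% = (4.1 / 36) * 100
Step 3: Crimp% = 0.113889 * 100 = 11.3889% ≈ 11.4%

11.4%


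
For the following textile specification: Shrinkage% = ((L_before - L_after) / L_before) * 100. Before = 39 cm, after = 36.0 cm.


Formula: Shrinkage% = ((L_before - L_after) / L_before) * 100
Step 1: Shrinkage = 39 - 36.0 = 3.0 cm
Step 2: Shrinkage% = (3.0 / 39) * 100
Step 3: Shrinkage% = 0.076923 * 100 = 7.6923% ≈ 7.7%

7.7%


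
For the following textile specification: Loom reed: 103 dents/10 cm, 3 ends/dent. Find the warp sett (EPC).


Formula: EPC = (dents per 10 cm * ends per dent) / 10
Step 1: Total ends per 10 cm = 103 * 3 = 309
Step 2: EPC = 309 / 10 = 30.9 ends/cm

30.9 ends/cm


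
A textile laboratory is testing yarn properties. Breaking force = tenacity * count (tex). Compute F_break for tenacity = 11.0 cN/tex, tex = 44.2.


Formula: Breaking force = Tenacity * Linear density
F = 11.0 cN/tex * 44.2 tex
F = 486.20 cN

486.20 cN


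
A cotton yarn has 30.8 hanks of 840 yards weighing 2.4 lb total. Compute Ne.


Formula: Ne = hanks / mass_lb
Substituting: Ne = 30.8 / 2.4
Ne = 12.8

12.8 Ne


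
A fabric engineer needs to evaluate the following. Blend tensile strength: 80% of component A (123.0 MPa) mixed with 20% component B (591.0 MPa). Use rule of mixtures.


Formula: Blend property = (fraction_A * property_A) + (fraction_B * property_B)
Step 1: Contribution A = 80/100 * 123.0 MPa = 98.4 MPa
Step 2: Contribution B = 20/100 * 591.0 MPa = 118.2 MPa
Step 3: Blend tensile strength = 98.4 + 118.2 = 216.6 MPa

216.6 MPa


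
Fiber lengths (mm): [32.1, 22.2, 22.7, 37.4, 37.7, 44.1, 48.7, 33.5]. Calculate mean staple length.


Formula: Mean = sum of lengths / count
Sum = 32.1 + 22.2 + 22.7 + 37.4 + 37.7 + 44.1 + 48.7 + 33.5
Sum = 278.4 mm
Mean = 278.4 / 8 = 34.80 mm

34.80 mm


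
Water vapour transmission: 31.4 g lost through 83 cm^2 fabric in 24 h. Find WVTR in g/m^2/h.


Formula: WVTR = mass_loss / (area * time)
Step 1: Convert area: 83 cm^2 = 0.0083 m^2
Step 2: WVTR = 31.4 g / (0.0083 m^2 * 24 h)
Step 3: WVTR = 31.4 / 0.1992 = 157.6 g/m^2/h

157.6 g/m^2/h


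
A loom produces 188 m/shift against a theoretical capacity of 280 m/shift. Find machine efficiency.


Formula: Efficiency% = (Actual output / Theoretical output) * 100
Efficiency% = (188 / 280) * 100
Efficiency% = 0.671429 * 100 = 67.1429% ≈ 67.1%

67.1%


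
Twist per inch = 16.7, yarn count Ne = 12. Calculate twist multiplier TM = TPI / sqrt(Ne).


Formula: TM = TPI / sqrt(Ne)
Step 1: sqrt(Ne) = sqrt(12) = 3.4641
Step 2: TM = 16.7 / 3.4641 = 4.82

4.82 TM


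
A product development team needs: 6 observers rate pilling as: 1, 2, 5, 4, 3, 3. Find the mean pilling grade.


Formula: Mean = sum / count
Sum = 1 + 2 + 5 + 4 + 3 + 3 = 18
Mean = 18 / 6 = 3.0

3.0


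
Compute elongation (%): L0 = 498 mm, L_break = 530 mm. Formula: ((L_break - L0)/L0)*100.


Formula: Elongation (%) = ((L_break - L0) / L0) * 100
Step 1: Extension = 530 - 498 = 32 mm
Step 2: Elongation = (32 / 498) * 100
Step 3: Elongation = 0.064257 * 100 = 6.4257% ≈ 6.4%

6.4%


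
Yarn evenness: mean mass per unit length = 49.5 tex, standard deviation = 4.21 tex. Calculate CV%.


Formula: CV% = (standard deviation / mean) * 100
Step 1: Ratio = 4.21 / 49.5 = 0.085051
Step 2: CV% = 0.085051 * 100 = 8.5051% ≈ 8.5%

8.5%


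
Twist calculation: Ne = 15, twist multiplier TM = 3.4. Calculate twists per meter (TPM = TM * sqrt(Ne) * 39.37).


Formula: TPM = TM * sqrt(Ne) * 39.37
Step 1: sqrt(Ne) = sqrt(15) = 3.873
Step 2: TM * sqrt(Ne) = 3.4 * 3.873 = 13.1682
Step 3: TPM = 13.1682 * 39.37 = 518 twists/m

518 twists/m


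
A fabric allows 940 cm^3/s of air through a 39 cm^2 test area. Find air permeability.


Formula: Air Permeability = Airflow / Test Area
AP = 940 cm^3/s / 39 cm^2
AP = 24.1 cm^3/s/cm^2

24.1 cm^3/s/cm^2


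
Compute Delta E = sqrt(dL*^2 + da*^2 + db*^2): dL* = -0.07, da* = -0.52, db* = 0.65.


Formula: Delta E = sqrt(dL*^2 + da*^2 + db*^2)
Step 1: dL*^2 = (-0.07)^2 = 0.0049
Step 2: da*^2 = (-0.52)^2 = 0.2704
Step 3: db*^2 = 0.65^2 = 0.4225
Step 4: Sum = 0.0049 + 0.2704 + 0.4225 = 0.6978
Step 5: Delta E = sqrt(0.6978) = 0.84

0.84 Delta E


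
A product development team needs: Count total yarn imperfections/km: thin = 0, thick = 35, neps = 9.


Formula: Total = thin places + thick places + neps
Total = 0 + 35 + 9
Total = 44 imperfections/km

44 imperfections/km


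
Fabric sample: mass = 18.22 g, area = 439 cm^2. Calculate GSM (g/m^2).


Formula: GSM = mass_g / area_m2
Step 1: Convert area: 439 cm^2 = 439 / 10000 = 0.0439 m^2
Step 2: GSM = 18.22 g / 0.0439 m^2 = 415.0 g/m^2

415.0 g/m^2


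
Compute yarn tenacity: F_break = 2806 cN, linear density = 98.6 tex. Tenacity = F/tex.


Formula: Tenacity = Breaking force / Linear density
Tenacity = 2806 cN / 98.6 tex
Tenacity = 28.46 cN/tex

28.46 cN/tex


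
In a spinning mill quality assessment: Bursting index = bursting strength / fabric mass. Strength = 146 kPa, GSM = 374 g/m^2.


Formula: Bursting Index = Bursting Strength / Fabric GSM
BI = 146 kPa / 374 g/m^2
BI = 0.390 kPa/(g/m^2)

0.390 kPa/(g/m^2)


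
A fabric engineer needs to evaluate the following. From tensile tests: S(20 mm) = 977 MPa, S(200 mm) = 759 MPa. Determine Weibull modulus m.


Formula: m = ln(L1/L2) / ln(S2/S1)
Step 1: ln(L1/L2) = ln(20/200) = -2.30259
Step 2: S2/S1 = 759/977 = 0.77687
Step 3: ln(S2/S1) = ln(0.77687) = -0.25248
Step 4: m = -2.30259 / -0.25248 = 9.12

9.12 (Weibull m)


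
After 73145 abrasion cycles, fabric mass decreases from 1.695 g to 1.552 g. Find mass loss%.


Formula: Mass loss% = ((m_before - m_after) / m_before) * 100
Step 1: Mass loss = 1.695 - 1.552 = 0.143 g
Step 2: Ratio = 0.143 / 1.695 = 0.0843658
Step 3: Mass loss% = 0.0843658 * 100 = 8.43658% ≈ 8.44%

8.44%


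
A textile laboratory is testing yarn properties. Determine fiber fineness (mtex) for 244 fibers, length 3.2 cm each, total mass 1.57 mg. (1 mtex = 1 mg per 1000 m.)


Formula: fineness (mtex) = mass (mg) / total length (km) = (mass_mg / total_length_m) * 1000
Step 1: Convert fiber length: 3.2 cm = 0.032 m
Step 2: Total fiber length = 244 * 0.032 = 7.808 m
Step 3: Linear density = 1.57 mg / 7.808 m = 0.2011 mg/m
Step 4: fineness = 0.2011 * 1000 = 201.1 mtex

201.1 mtex


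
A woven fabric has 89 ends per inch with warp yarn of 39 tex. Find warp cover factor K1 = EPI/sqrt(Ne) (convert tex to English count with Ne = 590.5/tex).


Formula: K1 = EPI / sqrt(Ne), with Ne = 590.5 / tex_warp
Step 1: Ne = 590.5 / 39 = 15.141
Step 2: sqrt(Ne) = sqrt(15.141) = 3.8911
Step 3: K1 = 89 / 3.8911 = 22.9

22.9


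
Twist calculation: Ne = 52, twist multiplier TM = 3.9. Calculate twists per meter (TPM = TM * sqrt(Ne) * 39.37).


Formula: TPM = TM * sqrt(Ne) * 39.37
Step 1: sqrt(Ne) = sqrt(52) = 7.2111
Step 2: TM * sqrt(Ne) = 3.9 * 7.2111 = 28.1233
Step 3: TPM = 28.1233 * 39.37 = 1107 twists/m

1107 twists/m


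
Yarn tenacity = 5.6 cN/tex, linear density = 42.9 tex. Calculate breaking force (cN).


Formula: Breaking force = Tenacity * Linear density
F = 5.6 cN/tex * 42.9 tex
F = 240.24 cN

240.24 cN


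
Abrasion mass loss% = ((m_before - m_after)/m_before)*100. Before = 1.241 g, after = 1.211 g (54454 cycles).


Formula: Mass loss% = ((m_before - m_after) / m_before) * 100
Step 1: Mass loss = 1.241 - 1.211 = 0.03 g
Step 2: Ratio = 0.03 / 1.241 = 0.0241741
Step 3: Mass loss% = 0.0241741 * 100 = 2.41741% ≈ 2.42%

2.42%


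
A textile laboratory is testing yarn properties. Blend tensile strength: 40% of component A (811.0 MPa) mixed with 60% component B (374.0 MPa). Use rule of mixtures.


Formula: Blend property = (fraction_A * property_A) + (fraction_B * property_B)
Step 1: Contribution A = 40/100 * 811.0 MPa = 324.4 MPa
Step 2: Contribution B = 60/100 * 374.0 MPa = 224.4 MPa
Step 3: Blend tensile strength = 324.4 + 224.4 = 548.8 MPa

548.8 MPa


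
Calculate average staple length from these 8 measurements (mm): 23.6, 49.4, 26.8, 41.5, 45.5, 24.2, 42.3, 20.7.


Formula: Mean = sum of lengths / count
Sum = 23.6 + 49.4 + 26.8 + 41.5 + 45.5 + 24.2 + 42.3 + 20.7
Sum = 274.0 mm
Mean = 274.0 / 8 = 34.25 mm

34.25 mm


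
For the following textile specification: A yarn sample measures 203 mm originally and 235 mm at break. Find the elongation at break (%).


Formula: Elongation (%) = ((L_break - L0) / L0) * 100
Step 1: Extension = 235 - 203 = 32 mm
Step 2: Elongation = (32 / 203) * 100
Step 3: Elongation = 0.157635 * 100 = 15.7635% ≈ 15.8%

15.8%


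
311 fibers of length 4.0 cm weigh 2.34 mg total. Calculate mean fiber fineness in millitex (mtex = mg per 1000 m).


Formula: fineness (mtex) = mass (mg) / total length (km) = (mass_mg / total_length_m) * 1000
Step 1: Convert fiber length: 4.0 cm = 0.04 m
Step 2: Total fiber length = 311 * 0.04 = 12.44 m
Step 3: Linear density = 2.34 mg / 12.44 m = 0.1881 mg/m
Step 4: fineness = 0.1881 * 1000 = 188.1 mtex

188.1 mtex


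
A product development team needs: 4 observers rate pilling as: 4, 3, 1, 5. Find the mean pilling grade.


Formula: Mean = sum / count
Sum = 4 + 3 + 1 + 5 = 13
Mean = 13 / 4 = 3.3

3.3


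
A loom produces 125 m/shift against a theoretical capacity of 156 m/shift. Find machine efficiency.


Formula: Efficiency% = (Actual output / Theoretical output) * 100
Efficiency% = (125 / 156) * 100
Efficiency% = 0.801282 * 100 = 80.1282% ≈ 80.1%

80.1%


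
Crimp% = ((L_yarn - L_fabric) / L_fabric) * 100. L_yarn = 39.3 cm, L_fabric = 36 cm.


Formula: Crimp% = ((L_yarn - L_fabric) / L_fabric) * 100
Step 1: Extension = 39.3 - 36 = 3.3 cm
Step 2: Crimp% = (3.3 / 36) * 100
Step 3: Crimp% = 0.091667 * 100 = 9.1667% ≈ 9.2%

9.2%


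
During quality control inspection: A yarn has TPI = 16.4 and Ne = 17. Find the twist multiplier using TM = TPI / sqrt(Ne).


Formula: TM = TPI / sqrt(Ne)
Step 1: sqrt(Ne) = sqrt(17) = 4.1231
Step 2: TM = 16.4 / 4.1231 = 3.98

3.98 TM


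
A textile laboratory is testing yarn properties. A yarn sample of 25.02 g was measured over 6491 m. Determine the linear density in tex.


Formula: Tex = (mass_g / length_m) * 1000
Substituting: Tex = (25.02 / 6491) * 1000
Intermediate: 25.02 / 6491 = 0.00385457 g/m
Tex = 0.00385457 * 1000 = 3.85 tex

3.85 tex


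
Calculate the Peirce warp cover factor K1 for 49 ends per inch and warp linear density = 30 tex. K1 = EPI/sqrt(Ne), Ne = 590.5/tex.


Formula: K1 = EPI / sqrt(Ne), with Ne = 590.5 / tex_warp
Step 1: Ne = 590.5 / 30 = 19.683
Step 2: sqrt(Ne) = sqrt(19.683) = 4.4366
Step 3: K1 = 49 / 4.4366 = 11.0

11.0


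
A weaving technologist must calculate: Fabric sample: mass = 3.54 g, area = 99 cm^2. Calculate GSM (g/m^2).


Formula: GSM = mass_g / area_m2
Step 1: Convert area: 99 cm^2 = 99 / 10000 = 0.0099 m^2
Step 2: GSM = 3.54 g / 0.0099 m^2 = 357.6 g/m^2

357.6 g/m^2


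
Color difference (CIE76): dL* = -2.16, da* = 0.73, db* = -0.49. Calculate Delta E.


Formula: Delta E = sqrt(dL*^2 + da*^2 + db*^2)
Step 1: dL*^2 = (-2.16)^2 = 4.6656
Step 2: da*^2 = 0.73^2 = 0.5329
Step 3: db*^2 = (-0.49)^2 = 0.2401
Step 4: Sum = 4.6656 + 0.5329 + 0.2401 = 5.4386
Step 5: Delta E = sqrt(5.4386) = 2.33

2.33 Delta E


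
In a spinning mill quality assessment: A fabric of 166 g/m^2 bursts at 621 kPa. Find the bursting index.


Formula: Bursting Index = Bursting Strength / Fabric GSM
BI = 621 kPa / 166 g/m^2
BI = 3.741 kPa/(g/m^2)

3.741 kPa/(g/m^2)


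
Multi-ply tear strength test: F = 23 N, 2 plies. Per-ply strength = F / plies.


Formula: Per-ply strength = Total force / Number of plies
Per-ply = 23 N / 2
Per-ply = 11.5 N

11.5 N


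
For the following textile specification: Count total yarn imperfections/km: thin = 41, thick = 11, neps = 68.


Formula: Total = thin places + thick places + neps
Total = 41 + 11 + 68
Total = 120 imperfections/km

120 imperfections/km


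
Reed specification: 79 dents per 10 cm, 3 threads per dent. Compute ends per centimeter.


Formula: EPC = (dents per 10 cm * ends per dent) / 10
Step 1: Total ends per 10 cm = 79 * 3 = 237
Step 2: EPC = 237 / 10 = 23.7 ends/cm

23.7 ends/cm


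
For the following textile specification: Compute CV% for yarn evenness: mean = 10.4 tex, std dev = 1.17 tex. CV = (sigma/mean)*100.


Formula: CV% = (standard deviation / mean) * 100
Step 1: Ratio = 1.17 / 10.4 = 0.1125
Step 2: CV% = 0.1125 * 100 = 11.25% ≈ 11.3%

11.3%


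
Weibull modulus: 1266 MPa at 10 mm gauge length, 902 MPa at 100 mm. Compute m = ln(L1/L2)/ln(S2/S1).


Formula: m = ln(L1/L2) / ln(S2/S1)
Step 1: ln(L1/L2) = ln(10/100) = -2.30259
Step 2: S2/S1 = 902/1266 = 0.71248
Step 3: ln(S2/S1) = ln(0.71248) = -0.33900
Step 4: m = -2.30259 / -0.33900 = 6.79

6.79 (Weibull m)


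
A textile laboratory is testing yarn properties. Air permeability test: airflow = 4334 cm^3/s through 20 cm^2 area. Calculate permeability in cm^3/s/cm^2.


Formula: Air Permeability = Airflow / Test Area
AP = 4334 cm^3/s / 20 cm^2
AP = 216.7 cm^3/s/cm^2

216.7 cm^3/s/cm^2


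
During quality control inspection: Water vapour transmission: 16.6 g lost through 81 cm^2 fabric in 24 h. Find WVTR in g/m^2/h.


Formula: WVTR = mass_loss / (area * time)
Step 1: Convert area: 81 cm^2 = 0.0081 m^2
Step 2: WVTR = 16.6 g / (0.0081 m^2 * 24 h)
Step 3: WVTR = 16.6 / 0.1944 = 85.4 g/m^2/h

85.4 g/m^2/h


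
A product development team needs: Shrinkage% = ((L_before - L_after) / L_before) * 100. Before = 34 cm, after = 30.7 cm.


Formula: Shrinkage% = ((L_before - L_after) / L_before) * 100
Step 1: Shrinkage = 34 - 30.7 = 3.3 cm
Step 2: Shrinkage% = (3.3 / 34) * 100
Step 3: Shrinkage% = 0.097059 * 100 = 9.7059% ≈ 9.7%

9.7%


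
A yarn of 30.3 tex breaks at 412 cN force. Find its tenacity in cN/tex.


Formula: Tenacity = Breaking force / Linear density
Tenacity = 412 cN / 30.3 tex
Tenacity = 13.60 cN/tex

13.60 cN/tex


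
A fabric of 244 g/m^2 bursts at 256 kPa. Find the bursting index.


Formula: Bursting Index = Bursting Strength / Fabric GSM
BI = 256 kPa / 244 g/m^2
BI = 1.049 kPa/(g/m^2)

1.049 kPa/(g/m^2)


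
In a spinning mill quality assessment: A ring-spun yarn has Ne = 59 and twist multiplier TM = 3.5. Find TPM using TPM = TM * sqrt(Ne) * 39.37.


Formula: TPM = TM * sqrt(Ne) * 39.37
Step 1: sqrt(Ne) = sqrt(59) = 7.6811
Step 2: TM * sqrt(Ne) = 3.5 * 7.6811 = 26.8839
Step 3: TPM = 26.8839 * 39.37 = 1058 twists/m

1058 twists/m


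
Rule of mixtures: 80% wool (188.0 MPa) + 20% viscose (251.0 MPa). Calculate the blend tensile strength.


Formula: Blend property = (fraction_A * property_A) + (fraction_B * property_B)
Step 1: Contribution A = 80/100 * 188.0 MPa = 150.4 MPa
Step 2: Contribution B = 20/100 * 251.0 MPa = 50.2 MPa
Step 3: Blend tensile strength = 150.4 + 50.2 = 200.6 MPa

200.6 MPa


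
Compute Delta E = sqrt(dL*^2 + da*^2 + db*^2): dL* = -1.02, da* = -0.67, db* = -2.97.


Formula: Delta E = sqrt(dL*^2 + da*^2 + db*^2)
Step 1: dL*^2 = (-1.02)^2 = 1.0404
Step 2: da*^2 = (-0.67)^2 = 0.4489
Step 3: db*^2 = (-2.97)^2 = 8.8209
Step 4: Sum = 1.0404 + 0.4489 + 8.8209 = 10.3102
Step 5: Delta E = sqrt(10.3102) = 3.21

3.21 Delta E


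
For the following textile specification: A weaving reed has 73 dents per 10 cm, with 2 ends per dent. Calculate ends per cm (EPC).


Formula: EPC = (dents per 10 cm * ends per dent) / 10
Step 1: Total ends per 10 cm = 73 * 2 = 146
Step 2: EPC = 146 / 10 = 14.6 ends/cm

14.6 ends/cm


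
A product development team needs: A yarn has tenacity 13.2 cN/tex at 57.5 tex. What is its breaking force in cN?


Formula: Breaking force = Tenacity * Linear density
F = 13.2 cN/tex * 57.5 tex
F = 759.00 cN

759.00 cN


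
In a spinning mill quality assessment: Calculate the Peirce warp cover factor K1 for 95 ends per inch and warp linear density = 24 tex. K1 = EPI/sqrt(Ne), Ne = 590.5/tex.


Formula: K1 = EPI / sqrt(Ne), with Ne = 590.5 / tex_warp
Step 1: Ne = 590.5 / 24 = 24.604
Step 2: sqrt(Ne) = sqrt(24.604) = 4.9602
Step 3: K1 = 95 / 4.9602 = 19.2

19.2


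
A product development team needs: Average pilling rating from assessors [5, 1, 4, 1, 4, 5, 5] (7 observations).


Formula: Mean = sum / count
Sum = 5 + 1 + 4 + 1 + 4 + 5 + 5 = 25
Mean = 25 / 7 = 3.6

3.6


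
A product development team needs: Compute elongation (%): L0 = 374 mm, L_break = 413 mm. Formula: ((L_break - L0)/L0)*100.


Formula: Elongation (%) = ((L_break - L0) / L0) * 100
Step 1: Extension = 413 - 374 = 39 mm
Step 2: Elongation = (39 / 374) * 100
Step 3: Elongation = 0.104278 * 100 = 10.4278% ≈ 10.4%

10.4%


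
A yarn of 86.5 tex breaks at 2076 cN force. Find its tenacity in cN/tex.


Formula: Tenacity = Breaking force / Linear density
Tenacity = 2076 cN / 86.5 tex
Tenacity = 24.00 cN/tex

24.00 cN/tex


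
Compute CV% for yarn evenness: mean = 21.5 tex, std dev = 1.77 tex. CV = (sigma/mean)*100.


Formula: CV% = (standard deviation / mean) * 100
Step 1: Ratio = 1.77 / 21.5 = 0.082326
Step 2: CV% = 0.082326 * 100 = 8.2326% ≈ 8.2%

8.2%


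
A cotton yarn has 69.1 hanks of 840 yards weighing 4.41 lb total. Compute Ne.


Formula: Ne = hanks / mass_lb
Substituting: Ne = 69.1 / 4.41
Ne = 15.7

15.7 Ne


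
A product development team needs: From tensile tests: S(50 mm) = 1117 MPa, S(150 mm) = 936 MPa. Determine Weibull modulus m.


Formula: m = ln(L1/L2) / ln(S2/S1)
Step 1: ln(L1/L2) = ln(50/150) = -1.09861
Step 2: S2/S1 = 936/1117 = 0.83796
Step 3: ln(S2/S1) = ln(0.83796) = -0.17678
Step 4: m = -1.09861 / -0.17678 = 6.21

6.21 (Weibull m)


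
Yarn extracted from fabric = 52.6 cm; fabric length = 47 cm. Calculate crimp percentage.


Formula: Crimp% = ((L_yarn - L_fabric) / L_fabric) * 100
Step 1: Extension = 52.6 - 47 = 5.6 cm
Step 2: Crimp% = (5.6 / 47) * 100
Step 3: Crimp% = 0.119149 * 100 = 11.9149% ≈ 11.9%

11.9%


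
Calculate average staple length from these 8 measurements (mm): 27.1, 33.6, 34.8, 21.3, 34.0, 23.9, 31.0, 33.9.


Formula: Mean = sum of lengths / count
Sum = 27.1 + 33.6 + 34.8 + 21.3 + 34.0 + 23.9 + 31.0 + 33.9
Sum = 239.6 mm
Mean = 239.6 / 8 = 29.95 mm

29.95 mm


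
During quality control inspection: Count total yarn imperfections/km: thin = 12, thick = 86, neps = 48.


Formula: Total = thin places + thick places + neps
Total = 12 + 86 + 48
Total = 146 imperfections/km

146 imperfections/km


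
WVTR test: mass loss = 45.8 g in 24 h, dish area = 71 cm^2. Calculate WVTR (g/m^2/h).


Formula: WVTR = mass_loss / (area * time)
Step 1: Convert area: 71 cm^2 = 0.0071 m^2
Step 2: WVTR = 45.8 g / (0.0071 m^2 * 24 h)
Step 3: WVTR = 45.8 / 0.1704 = 268.8 g/m^2/h

268.8 g/m^2/h


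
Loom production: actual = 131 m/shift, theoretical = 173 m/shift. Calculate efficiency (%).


Formula: Efficiency% = (Actual output / Theoretical output) * 100
Efficiency% = (131 / 173) * 100
Efficiency% = 0.757225 * 100 = 75.7225% ≈ 75.7%

75.7%


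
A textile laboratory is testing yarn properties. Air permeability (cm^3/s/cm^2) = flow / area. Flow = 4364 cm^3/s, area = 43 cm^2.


Formula: Air Permeability = Airflow / Test Area
AP = 4364 cm^3/s / 43 cm^2
AP = 101.5 cm^3/s/cm^2

101.5 cm^3/s/cm^2


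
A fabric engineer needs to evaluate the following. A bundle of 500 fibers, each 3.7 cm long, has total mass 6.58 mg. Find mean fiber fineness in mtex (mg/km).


Formula: fineness (mtex) = mass (mg) / total length (km) = (mass_mg / total_length_m) * 1000
Step 1: Convert fiber length: 3.7 cm = 0.037 m
Step 2: Total fiber length = 500 * 0.037 = 18.5 m
Step 3: Linear density = 6.58 mg / 18.5 m = 0.3557 mg/m
Step 4: fineness = 0.3557 * 1000 = 355.7 mtex

355.7 mtex


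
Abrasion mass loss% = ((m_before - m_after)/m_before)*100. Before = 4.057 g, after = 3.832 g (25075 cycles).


Formula: Mass loss% = ((m_before - m_after) / m_before) * 100
Step 1: Mass loss = 4.057 - 3.832 = 0.225 g
Step 2: Ratio = 0.225 / 4.057 = 0.0554597
Step 3: Mass loss% = 0.0554597 * 100 = 5.54597% ≈ 5.55%

5.55%


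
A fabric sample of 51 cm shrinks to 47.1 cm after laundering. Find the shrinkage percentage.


Formula: Shrinkage% = ((L_before - L_after) / L_before) * 100
Step 1: Shrinkage = 51 - 47.1 = 3.9 cm
Step 2: Shrinkage% = (3.9 / 51) * 100
Step 3: Shrinkage% = 0.076471 * 100 = 7.6471% ≈ 7.6%

7.6%


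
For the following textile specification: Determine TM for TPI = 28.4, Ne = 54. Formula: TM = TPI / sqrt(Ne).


Formula: TM = TPI / sqrt(Ne)
Step 1: sqrt(Ne) = sqrt(54) = 7.3485
Step 2: TM = 28.4 / 7.3485 = 3.86

3.86 TM


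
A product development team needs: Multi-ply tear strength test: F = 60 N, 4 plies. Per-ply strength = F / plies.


Formula: Per-ply strength = Total force / Number of plies
Per-ply = 60 N / 4
Per-ply = 15 N

15 N


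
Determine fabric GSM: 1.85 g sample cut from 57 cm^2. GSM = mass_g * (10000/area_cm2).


Formula: GSM = mass_g / area_m2
Step 1: Convert area: 57 cm^2 = 57 / 10000 = 0.0057 m^2
Step 2: GSM = 1.85 g / 0.0057 m^2 = 324.6 g/m^2

324.6 g/m^2


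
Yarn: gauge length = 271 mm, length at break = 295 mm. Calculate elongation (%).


Formula: Elongation (%) = ((L_break - L0) / L0) * 100
Step 1: Extension = 295 - 271 = 24 mm
Step 2: Elongation = (24 / 271) * 100
Step 3: Elongation = 0.088561 * 100 = 8.8561% ≈ 8.9%

8.9%


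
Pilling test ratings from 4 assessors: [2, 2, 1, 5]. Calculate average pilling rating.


Formula: Mean = sum / count
Sum = 2 + 2 + 1 + 5 = 10
Mean = 10 / 4 = 2.5

2.5


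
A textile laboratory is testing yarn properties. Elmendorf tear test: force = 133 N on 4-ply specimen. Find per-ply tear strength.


Formula: Per-ply strength = Total force / Number of plies
Per-ply = 133 N / 4
Per-ply = 33.25 N

33.25 N


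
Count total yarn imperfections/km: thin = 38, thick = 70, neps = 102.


Formula: Total = thin places + thick places + neps
Total = 38 + 70 + 102
Total = 210 imperfections/km

210 imperfections/km


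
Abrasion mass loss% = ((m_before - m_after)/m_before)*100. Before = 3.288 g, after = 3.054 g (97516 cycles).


Formula: Mass loss% = ((m_before - m_after) / m_before) * 100
Step 1: Mass loss = 3.288 - 3.054 = 0.234 g
Step 2: Ratio = 0.234 / 3.288 = 0.0711679
Step 3: Mass loss% = 0.0711679 * 100 = 7.11679% ≈ 7.12%

7.12%
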